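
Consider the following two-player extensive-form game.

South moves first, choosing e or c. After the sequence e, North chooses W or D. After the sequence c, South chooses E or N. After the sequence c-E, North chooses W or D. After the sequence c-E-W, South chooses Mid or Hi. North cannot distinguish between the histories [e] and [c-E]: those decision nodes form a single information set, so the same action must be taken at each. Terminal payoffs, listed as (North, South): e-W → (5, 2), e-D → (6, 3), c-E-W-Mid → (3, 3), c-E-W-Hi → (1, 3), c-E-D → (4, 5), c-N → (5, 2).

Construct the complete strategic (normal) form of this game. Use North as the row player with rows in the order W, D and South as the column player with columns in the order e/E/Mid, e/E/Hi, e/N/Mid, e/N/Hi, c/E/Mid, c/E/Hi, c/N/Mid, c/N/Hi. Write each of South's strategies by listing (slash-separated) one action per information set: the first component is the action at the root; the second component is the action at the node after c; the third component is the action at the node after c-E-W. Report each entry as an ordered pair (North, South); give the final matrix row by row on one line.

Row W: e/E/Mid→(5,2), e/E/Hi→(5,2), e/N/Mid→(5,2), e/N/Hi→(5,2), c/E/Mid→(3,3), c/E/Hi→(1,3), c/N/Mid→(5,2), c/N/Hi→(5,2)
Row D: e/E/Mid→(6,3), e/E/Hi→(6,3), e/N/Mid→(6,3), e/N/Hi→(6,3), c/E/Mid→(4,5), c/E/Hi→(4,5), c/N/Mid→(5,2), c/N/Hi→(5,2)

W: (5,2) (5,2) (5,2) (5,2) (3,3) (1,3) (5,2) (5,2) | D: (6,3) (6,3) (6,3) (6,3) (4,5) (4,5) (5,2) (5,2)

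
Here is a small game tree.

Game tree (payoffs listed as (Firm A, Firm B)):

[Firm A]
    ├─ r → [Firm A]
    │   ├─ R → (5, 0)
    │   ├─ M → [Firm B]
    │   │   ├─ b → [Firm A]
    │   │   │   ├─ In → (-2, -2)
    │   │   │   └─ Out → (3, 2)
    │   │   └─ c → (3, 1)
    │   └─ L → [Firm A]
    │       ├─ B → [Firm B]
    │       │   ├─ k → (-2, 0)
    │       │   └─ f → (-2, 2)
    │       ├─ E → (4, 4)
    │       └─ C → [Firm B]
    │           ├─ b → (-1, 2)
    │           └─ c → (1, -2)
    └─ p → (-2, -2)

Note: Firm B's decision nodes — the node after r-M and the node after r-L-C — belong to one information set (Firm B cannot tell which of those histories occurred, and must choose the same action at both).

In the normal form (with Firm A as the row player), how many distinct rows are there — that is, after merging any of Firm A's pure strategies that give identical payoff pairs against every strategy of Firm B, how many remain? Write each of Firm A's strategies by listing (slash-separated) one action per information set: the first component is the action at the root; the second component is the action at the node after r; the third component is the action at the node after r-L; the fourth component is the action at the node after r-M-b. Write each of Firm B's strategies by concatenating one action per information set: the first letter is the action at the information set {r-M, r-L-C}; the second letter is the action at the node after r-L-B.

7

Firm A has 36 pure strategies: r/R/B/In, r/R/B/Out, r/R/E/In, r/R/E/Out, r/R/C/In, r/R/C/Out, r/M/B/In, r/M/B/Out, r/M/E/In, r/M/E/Out, r/M/C/In, r/M/C/Out, r/L/B/In, r/L/B/Out, r/L/E/In, r/L/E/Out, r/L/C/In, r/L/C/Out, p/R/B/In, p/R/B/Out, p/R/E/In, p/R/E/Out, p/R/C/In, p/R/C/Out, p/M/B/In, p/M/B/Out, p/M/E/In, p/M/E/Out, p/M/C/In, p/M/C/Out, p/L/B/In, p/L/B/Out, p/L/E/In, p/L/E/Out, p/L/C/In, p/L/C/Out. Columns: bk, bf, ck, cf.
{r/R/B/In, r/R/B/Out, r/R/E/In, r/R/E/Out, r/R/C/In, r/R/C/Out} → row (5,0) (5,0) (5,0) (5,0)
{r/M/B/In, r/M/E/In, r/M/C/In} → row (-2,-2) (-2,-2) (3,1) (3,1)
{r/M/B/Out, r/M/E/Out, r/M/C/Out} → row (3,2) (3,2) (3,1) (3,1)
{r/L/B/In, r/L/B/Out} → row (-2,0) (-2,2) (-2,0) (-2,2)
{r/L/E/In, r/L/E/Out} → row (4,4) (4,4) (4,4) (4,4)
{r/L/C/In, r/L/C/Out} → row (-1,2) (-1,2) (1,-2) (1,-2)
{p/R/B/In, p/R/B/Out, p/R/E/In, p/R/E/Out, p/R/C/In, p/R/C/Out, p/M/B/In, p/M/B/Out, p/M/E/In, p/M/E/Out, p/M/C/In, p/M/C/Out, p/L/B/In, p/L/B/Out, p/L/E/In, p/L/E/Out, p/L/C/In, p/L/C/Out} → row (-2,-2) (-2,-2) (-2,-2) (-2,-2)
That's 7 distinct rows out of 36 strategies.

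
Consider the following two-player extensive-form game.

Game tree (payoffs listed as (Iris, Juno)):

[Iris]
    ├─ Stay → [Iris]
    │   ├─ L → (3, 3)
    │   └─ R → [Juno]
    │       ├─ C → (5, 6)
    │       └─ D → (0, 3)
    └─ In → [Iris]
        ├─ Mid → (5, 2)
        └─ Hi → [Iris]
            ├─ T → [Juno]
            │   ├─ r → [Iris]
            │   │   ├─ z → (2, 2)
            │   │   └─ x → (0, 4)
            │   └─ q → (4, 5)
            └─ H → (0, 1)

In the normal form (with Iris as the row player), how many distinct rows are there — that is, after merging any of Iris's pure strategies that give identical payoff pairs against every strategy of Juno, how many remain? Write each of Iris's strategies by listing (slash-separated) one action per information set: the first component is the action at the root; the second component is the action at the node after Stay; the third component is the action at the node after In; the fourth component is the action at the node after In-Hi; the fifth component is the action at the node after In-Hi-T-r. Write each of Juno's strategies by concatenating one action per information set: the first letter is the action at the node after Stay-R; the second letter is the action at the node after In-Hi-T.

6

Iris has 32 pure strategies: Stay/L/Mid/T/z, Stay/L/Mid/T/x, Stay/L/Mid/H/z, Stay/L/Mid/H/x, Stay/L/Hi/T/z, Stay/L/Hi/T/x, Stay/L/Hi/H/z, Stay/L/Hi/H/x, Stay/R/Mid/T/z, Stay/R/Mid/T/x, Stay/R/Mid/H/z, Stay/R/Mid/H/x, Stay/R/Hi/T/z, Stay/R/Hi/T/x, Stay/R/Hi/H/z, Stay/R/Hi/H/x, In/L/Mid/T/z, In/L/Mid/T/x, In/L/Mid/H/z, In/L/Mid/H/x, In/L/Hi/T/z, In/L/Hi/T/x, In/L/Hi/H/z, In/L/Hi/H/x, In/R/Mid/T/z, In/R/Mid/T/x, In/R/Mid/H/z, In/R/Mid/H/x, In/R/Hi/T/z, In/R/Hi/T/x, In/R/Hi/H/z, In/R/Hi/H/x. Columns: Cr, Cq, Dr, Dq.
{Stay/L/Mid/T/z, Stay/L/Mid/T/x, Stay/L/Mid/H/z, Stay/L/Mid/H/x, Stay/L/Hi/T/z, Stay/L/Hi/T/x, Stay/L/Hi/H/z, Stay/L/Hi/H/x} → row (3,3) (3,3) (3,3) (3,3)
{Stay/R/Mid/T/z, Stay/R/Mid/T/x, Stay/R/Mid/H/z, Stay/R/Mid/H/x, Stay/R/Hi/T/z, Stay/R/Hi/T/x, Stay/R/Hi/H/z, Stay/R/Hi/H/x} → row (5,6) (5,6) (0,3) (0,3)
{In/L/Mid/T/z, In/L/Mid/T/x, In/L/Mid/H/z, In/L/Mid/H/x, In/R/Mid/T/z, In/R/Mid/T/x, In/R/Mid/H/z, In/R/Mid/H/x} → row (5,2) (5,2) (5,2) (5,2)
{In/L/Hi/T/z, In/R/Hi/T/z} → row (2,2) (4,5) (2,2) (4,5)
{In/L/Hi/T/x, In/R/Hi/T/x} → row (0,4) (4,5) (0,4) (4,5)
{In/L/Hi/H/z, In/L/Hi/H/x, In/R/Hi/H/z, In/R/Hi/H/x} → row (0,1) (0,1) (0,1) (0,1)
That's 6 distinct rows out of 32 strategies.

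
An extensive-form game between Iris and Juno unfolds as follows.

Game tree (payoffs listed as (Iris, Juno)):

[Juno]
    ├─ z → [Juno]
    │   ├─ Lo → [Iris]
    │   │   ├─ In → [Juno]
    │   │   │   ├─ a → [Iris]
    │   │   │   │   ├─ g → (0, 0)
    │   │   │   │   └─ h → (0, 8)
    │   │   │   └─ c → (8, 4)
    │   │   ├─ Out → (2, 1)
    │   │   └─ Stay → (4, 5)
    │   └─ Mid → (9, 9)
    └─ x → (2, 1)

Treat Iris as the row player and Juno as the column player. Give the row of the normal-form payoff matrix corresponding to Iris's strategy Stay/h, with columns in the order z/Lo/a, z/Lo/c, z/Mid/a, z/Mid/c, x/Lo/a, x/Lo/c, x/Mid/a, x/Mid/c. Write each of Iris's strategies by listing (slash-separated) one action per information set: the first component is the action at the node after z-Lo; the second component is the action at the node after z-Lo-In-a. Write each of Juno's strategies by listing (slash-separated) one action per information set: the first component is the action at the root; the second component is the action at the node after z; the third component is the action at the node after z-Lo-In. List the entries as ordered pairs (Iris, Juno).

vs z/Lo/a: Juno plays z → Juno plays Lo at [z] → Iris plays Stay at [z-Lo] → (4, 5)
vs z/Lo/c: Juno plays z → Juno plays Lo at [z] → Iris plays Stay at [z-Lo] → (4, 5)
vs z/Mid/a: Juno plays z → Juno plays Mid at [z] → (9, 9)
vs z/Mid/c: Juno plays z → Juno plays Mid at [z] → (9, 9)
vs x/Lo/a: Juno plays x → (2, 1)
vs x/Lo/c: Juno plays x → (2, 1)
vs x/Mid/a: Juno plays x → (2, 1)
vs x/Mid/c: Juno plays x → (2, 1)

(4,5) (4,5) (9,9) (9,9) (2,1) (2,1) (2,1) (2,1)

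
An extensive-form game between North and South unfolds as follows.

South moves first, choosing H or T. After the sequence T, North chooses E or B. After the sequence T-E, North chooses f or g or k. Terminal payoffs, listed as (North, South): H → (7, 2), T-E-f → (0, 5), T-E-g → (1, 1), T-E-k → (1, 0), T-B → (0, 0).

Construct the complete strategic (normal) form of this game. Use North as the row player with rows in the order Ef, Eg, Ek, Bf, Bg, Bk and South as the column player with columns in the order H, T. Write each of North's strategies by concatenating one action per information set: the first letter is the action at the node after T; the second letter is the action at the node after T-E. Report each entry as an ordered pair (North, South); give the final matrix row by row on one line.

Ef: (7,2) (0,5) | Eg: (7,2) (1,1) | Ek: (7,2) (1,0) | Bf: (7,2) (0,0) | Bg: (7,2) (0,0) | Bk: (7,2) (0,0)

Row Ef: H→(7,2), T→(0,5)
Row Eg: H→(7,2), T→(1,1)
Row Ek: H→(7,2), T→(1,0)
Row Bf: H→(7,2), T→(0,0)
Row Bg: H→(7,2), T→(0,0)
Row Bk: H→(7,2), T→(0,0)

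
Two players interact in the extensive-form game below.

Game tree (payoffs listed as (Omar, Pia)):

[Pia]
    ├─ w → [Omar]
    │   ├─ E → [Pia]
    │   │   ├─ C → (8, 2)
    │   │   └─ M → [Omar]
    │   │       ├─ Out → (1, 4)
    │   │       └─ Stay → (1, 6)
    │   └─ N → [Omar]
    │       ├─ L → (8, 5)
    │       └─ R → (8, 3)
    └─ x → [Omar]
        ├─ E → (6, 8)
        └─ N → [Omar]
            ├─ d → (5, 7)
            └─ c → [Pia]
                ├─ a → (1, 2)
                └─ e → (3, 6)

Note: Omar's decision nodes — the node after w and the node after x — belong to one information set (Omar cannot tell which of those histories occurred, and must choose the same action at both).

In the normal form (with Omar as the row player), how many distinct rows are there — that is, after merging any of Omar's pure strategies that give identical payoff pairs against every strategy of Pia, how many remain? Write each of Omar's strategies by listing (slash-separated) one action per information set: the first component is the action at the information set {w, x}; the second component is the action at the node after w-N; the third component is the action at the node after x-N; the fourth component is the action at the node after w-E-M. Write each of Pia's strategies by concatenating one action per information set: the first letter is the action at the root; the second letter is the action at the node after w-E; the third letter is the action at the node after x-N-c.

6

Omar has 16 pure strategies: E/L/d/Out, E/L/d/Stay, E/L/c/Out, E/L/c/Stay, E/R/d/Out, E/R/d/Stay, E/R/c/Out, E/R/c/Stay, N/L/d/Out, N/L/d/Stay, N/L/c/Out, N/L/c/Stay, N/R/d/Out, N/R/d/Stay, N/R/c/Out, N/R/c/Stay. Columns: wCa, wCe, wMa, wMe, xCa, xCe, xMa, xMe.
{E/L/d/Out, E/L/c/Out, E/R/d/Out, E/R/c/Out} → row (8,2) (8,2) (1,4) (1,4) (6,8) (6,8) (6,8) (6,8)
{E/L/d/Stay, E/L/c/Stay, E/R/d/Stay, E/R/c/Stay} → row (8,2) (8,2) (1,6) (1,6) (6,8) (6,8) (6,8) (6,8)
{N/L/d/Out, N/L/d/Stay} → row (8,5) (8,5) (8,5) (8,5) (5,7) (5,7) (5,7) (5,7)
{N/L/c/Out, N/L/c/Stay} → row (8,5) (8,5) (8,5) (8,5) (1,2) (3,6) (1,2) (3,6)
{N/R/d/Out, N/R/d/Stay} → row (8,3) (8,3) (8,3) (8,3) (5,7) (5,7) (5,7) (5,7)
{N/R/c/Out, N/R/c/Stay} → row (8,3) (8,3) (8,3) (8,3) (1,2) (3,6) (1,2) (3,6)
That's 6 distinct rows out of 16 strategies.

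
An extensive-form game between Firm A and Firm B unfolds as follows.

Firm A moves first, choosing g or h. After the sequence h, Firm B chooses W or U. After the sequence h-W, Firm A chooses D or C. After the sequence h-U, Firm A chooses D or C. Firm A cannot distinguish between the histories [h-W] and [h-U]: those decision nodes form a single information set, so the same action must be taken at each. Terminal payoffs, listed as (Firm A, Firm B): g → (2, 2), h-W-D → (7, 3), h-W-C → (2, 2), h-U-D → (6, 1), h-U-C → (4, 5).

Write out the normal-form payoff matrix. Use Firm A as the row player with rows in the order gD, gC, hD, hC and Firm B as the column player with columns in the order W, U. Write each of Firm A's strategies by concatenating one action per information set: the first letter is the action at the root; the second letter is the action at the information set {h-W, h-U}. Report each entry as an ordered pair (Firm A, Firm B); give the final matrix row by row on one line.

Row gD: W→(2,2), U→(2,2)
Row gC: W→(2,2), U→(2,2)
Row hD: W→(7,3), U→(6,1)
Row hC: W→(2,2), U→(4,5)

gD: (2,2) (2,2) | gC: (2,2) (2,2) | hD: (7,3) (6,1) | hC: (2,2) (4,5)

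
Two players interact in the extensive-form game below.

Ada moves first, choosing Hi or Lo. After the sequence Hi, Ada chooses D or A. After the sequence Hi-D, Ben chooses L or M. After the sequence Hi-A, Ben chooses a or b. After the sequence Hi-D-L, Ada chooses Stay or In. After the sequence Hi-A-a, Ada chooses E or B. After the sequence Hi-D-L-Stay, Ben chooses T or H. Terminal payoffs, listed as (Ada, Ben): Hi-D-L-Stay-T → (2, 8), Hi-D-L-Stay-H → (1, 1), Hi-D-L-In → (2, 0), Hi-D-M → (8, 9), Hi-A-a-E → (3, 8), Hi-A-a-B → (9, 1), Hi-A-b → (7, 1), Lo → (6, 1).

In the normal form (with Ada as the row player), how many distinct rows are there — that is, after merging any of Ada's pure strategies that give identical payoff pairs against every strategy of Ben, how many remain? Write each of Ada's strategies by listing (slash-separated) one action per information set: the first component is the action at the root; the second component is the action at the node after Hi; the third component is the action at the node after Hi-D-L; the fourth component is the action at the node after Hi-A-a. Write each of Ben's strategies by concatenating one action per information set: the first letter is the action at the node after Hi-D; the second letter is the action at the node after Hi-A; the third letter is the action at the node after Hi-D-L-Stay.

5

Ada has 16 pure strategies: Hi/D/Stay/E, Hi/D/Stay/B, Hi/D/In/E, Hi/D/In/B, Hi/A/Stay/E, Hi/A/Stay/B, Hi/A/In/E, Hi/A/In/B, Lo/D/Stay/E, Lo/D/Stay/B, Lo/D/In/E, Lo/D/In/B, Lo/A/Stay/E, Lo/A/Stay/B, Lo/A/In/E, Lo/A/In/B. Columns: LaT, LaH, LbT, LbH, MaT, MaH, MbT, MbH.
{Hi/D/Stay/E, Hi/D/Stay/B} → row (2,8) (1,1) (2,8) (1,1) (8,9) (8,9) (8,9) (8,9)
{Hi/D/In/E, Hi/D/In/B} → row (2,0) (2,0) (2,0) (2,0) (8,9) (8,9) (8,9) (8,9)
{Hi/A/Stay/E, Hi/A/In/E} → row (3,8) (3,8) (7,1) (7,1) (3,8) (3,8) (7,1) (7,1)
{Hi/A/Stay/B, Hi/A/In/B} → row (9,1) (9,1) (7,1) (7,1) (9,1) (9,1) (7,1) (7,1)
{Lo/D/Stay/E, Lo/D/Stay/B, Lo/D/In/E, Lo/D/In/B, Lo/A/Stay/E, Lo/A/Stay/B, Lo/A/In/E, Lo/A/In/B} → row (6,1) (6,1) (6,1) (6,1) (6,1) (6,1) (6,1) (6,1)
That's 5 distinct rows out of 16 strategies.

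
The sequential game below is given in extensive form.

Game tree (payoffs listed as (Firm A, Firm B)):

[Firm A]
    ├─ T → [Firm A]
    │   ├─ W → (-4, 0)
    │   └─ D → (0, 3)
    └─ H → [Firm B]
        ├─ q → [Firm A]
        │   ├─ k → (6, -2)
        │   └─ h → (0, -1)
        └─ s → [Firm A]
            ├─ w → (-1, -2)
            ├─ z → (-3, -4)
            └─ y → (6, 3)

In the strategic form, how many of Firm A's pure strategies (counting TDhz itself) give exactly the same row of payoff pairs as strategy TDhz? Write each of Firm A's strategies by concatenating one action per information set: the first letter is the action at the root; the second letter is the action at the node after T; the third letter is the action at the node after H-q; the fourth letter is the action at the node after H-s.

6

Row for TDhz (columns q, s): (0,3) (0,3).
Under TDhz, Firm A's choice at the node after H-q and at the node after H-s can never be reached regardless of what Firm B does, so varying those choices leaves every outcome unchanged.
Holding the reachable choices fixed and varying the unreachable ones freely already gives 2 × 3 = 6 equivalent strategies.
No other strategy reproduces this row, so those 6 are the full class: TDkw, TDkz, TDky, TDhw, TDhz, TDhy.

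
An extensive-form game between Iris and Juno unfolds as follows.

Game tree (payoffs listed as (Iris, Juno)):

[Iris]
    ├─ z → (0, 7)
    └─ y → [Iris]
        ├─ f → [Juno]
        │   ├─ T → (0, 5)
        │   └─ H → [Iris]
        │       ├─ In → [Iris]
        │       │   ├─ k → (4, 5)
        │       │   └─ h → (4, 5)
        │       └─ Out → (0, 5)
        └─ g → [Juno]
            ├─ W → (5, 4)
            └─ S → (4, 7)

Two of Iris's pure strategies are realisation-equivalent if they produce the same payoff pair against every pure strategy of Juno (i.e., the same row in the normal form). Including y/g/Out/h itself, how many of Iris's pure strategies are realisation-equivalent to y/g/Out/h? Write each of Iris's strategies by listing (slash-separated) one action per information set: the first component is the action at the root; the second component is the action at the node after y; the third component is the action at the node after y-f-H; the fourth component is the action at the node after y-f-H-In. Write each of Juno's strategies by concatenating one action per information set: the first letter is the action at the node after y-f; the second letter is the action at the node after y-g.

Row for y/g/Out/h (columns TW, TS, HW, HS): (5,4) (4,7) (5,4) (4,7).
Under y/g/Out/h, Iris's choice at the node after y-f-H and at the node after y-f-H-In can never be reached regardless of what Juno does, so varying those choices leaves every outcome unchanged.
Holding the reachable choices fixed and varying the unreachable ones freely already gives 2 × 2 = 4 equivalent strategies.
No other strategy reproduces this row, so those 4 are the full class: y/g/In/k, y/g/In/h, y/g/Out/k, y/g/Out/h.

4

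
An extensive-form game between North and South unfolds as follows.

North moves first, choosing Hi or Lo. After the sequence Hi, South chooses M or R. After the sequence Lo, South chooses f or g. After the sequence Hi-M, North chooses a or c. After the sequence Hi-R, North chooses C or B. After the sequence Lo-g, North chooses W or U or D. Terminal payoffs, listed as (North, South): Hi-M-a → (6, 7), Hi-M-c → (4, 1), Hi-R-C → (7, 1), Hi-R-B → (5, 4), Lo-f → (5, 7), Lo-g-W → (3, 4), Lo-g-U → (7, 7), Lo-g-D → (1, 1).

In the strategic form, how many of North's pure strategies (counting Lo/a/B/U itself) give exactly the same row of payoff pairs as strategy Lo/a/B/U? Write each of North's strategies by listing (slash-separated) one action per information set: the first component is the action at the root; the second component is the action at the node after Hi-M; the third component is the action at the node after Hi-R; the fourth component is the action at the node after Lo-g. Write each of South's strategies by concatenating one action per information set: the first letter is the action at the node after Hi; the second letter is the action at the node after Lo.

Row for Lo/a/B/U (columns Mf, Mg, Rf, Rg): (5,7) (7,7) (5,7) (7,7).
Under Lo/a/B/U, North's choice at the node after Hi-M and at the node after Hi-R can never be reached regardless of what South does, so varying those choices leaves every outcome unchanged.
Holding the reachable choices fixed and varying the unreachable ones freely already gives 2 × 2 = 4 equivalent strategies.
No other strategy reproduces this row, so those 4 are the full class: Lo/a/C/U, Lo/a/B/U, Lo/c/C/U, Lo/c/B/U.

4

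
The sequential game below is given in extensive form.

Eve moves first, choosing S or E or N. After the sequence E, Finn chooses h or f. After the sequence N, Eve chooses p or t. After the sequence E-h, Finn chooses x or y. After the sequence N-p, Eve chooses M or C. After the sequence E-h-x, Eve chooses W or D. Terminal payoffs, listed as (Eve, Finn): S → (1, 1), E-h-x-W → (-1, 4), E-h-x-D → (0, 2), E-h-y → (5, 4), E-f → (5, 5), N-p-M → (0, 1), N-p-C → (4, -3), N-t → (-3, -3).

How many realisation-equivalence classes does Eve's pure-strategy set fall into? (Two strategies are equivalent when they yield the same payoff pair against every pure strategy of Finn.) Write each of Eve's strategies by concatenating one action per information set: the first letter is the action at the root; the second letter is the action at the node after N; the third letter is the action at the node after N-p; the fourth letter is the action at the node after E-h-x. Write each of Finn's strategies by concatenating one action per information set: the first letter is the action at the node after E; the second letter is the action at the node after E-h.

Eve has 24 pure strategies: SpMW, SpMD, SpCW, SpCD, StMW, StMD, StCW, StCD, EpMW, EpMD, EpCW, EpCD, EtMW, EtMD, EtCW, EtCD, NpMW, NpMD, NpCW, NpCD, NtMW, NtMD, NtCW, NtCD. Columns: hx, hy, fx, fy.
{SpMW, SpMD, SpCW, SpCD, StMW, StMD, StCW, StCD} → row (1,1) (1,1) (1,1) (1,1)
{EpMW, EpCW, EtMW, EtCW} → row (-1,4) (5,4) (5,5) (5,5)
{EpMD, EpCD, EtMD, EtCD} → row (0,2) (5,4) (5,5) (5,5)
{NpMW, NpMD} → row (0,1) (0,1) (0,1) (0,1)
{NpCW, NpCD} → row (4,-3) (4,-3) (4,-3) (4,-3)
{NtMW, NtMD, NtCW, NtCD} → row (-3,-3) (-3,-3) (-3,-3) (-3,-3)
That's 6 distinct rows out of 24 strategies.

6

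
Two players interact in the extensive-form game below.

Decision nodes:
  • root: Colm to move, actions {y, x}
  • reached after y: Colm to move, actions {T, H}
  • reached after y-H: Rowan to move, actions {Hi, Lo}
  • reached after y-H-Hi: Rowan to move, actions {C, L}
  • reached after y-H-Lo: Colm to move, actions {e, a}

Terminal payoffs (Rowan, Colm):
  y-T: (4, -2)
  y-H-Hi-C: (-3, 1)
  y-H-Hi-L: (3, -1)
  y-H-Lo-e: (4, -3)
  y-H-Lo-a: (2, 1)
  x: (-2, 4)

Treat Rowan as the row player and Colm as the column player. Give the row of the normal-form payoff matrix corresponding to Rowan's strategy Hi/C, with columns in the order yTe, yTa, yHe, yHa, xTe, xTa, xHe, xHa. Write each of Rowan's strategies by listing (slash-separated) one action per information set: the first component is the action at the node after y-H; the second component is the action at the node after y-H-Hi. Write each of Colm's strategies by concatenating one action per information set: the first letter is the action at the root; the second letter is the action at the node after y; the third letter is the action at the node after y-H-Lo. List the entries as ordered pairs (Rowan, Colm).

vs yTe: Colm plays y → Colm plays T at [y] → (4, -2)
vs yTa: Colm plays y → Colm plays T at [y] → (4, -2)
vs yHe: Colm plays y → Colm plays H at [y] → Rowan plays Hi at [y-H] → Rowan plays C at [y-H-Hi] → (-3, 1)
vs yHa: Colm plays y → Colm plays H at [y] → Rowan plays Hi at [y-H] → Rowan plays C at [y-H-Hi] → (-3, 1)
vs xTe: Colm plays x → (-2, 4)
vs xTa: Colm plays x → (-2, 4)
vs xHe: Colm plays x → (-2, 4)
vs xHa: Colm plays x → (-2, 4)

(4,-2) (4,-2) (-3,1) (-3,1) (-2,4) (-2,4) (-2,4) (-2,4)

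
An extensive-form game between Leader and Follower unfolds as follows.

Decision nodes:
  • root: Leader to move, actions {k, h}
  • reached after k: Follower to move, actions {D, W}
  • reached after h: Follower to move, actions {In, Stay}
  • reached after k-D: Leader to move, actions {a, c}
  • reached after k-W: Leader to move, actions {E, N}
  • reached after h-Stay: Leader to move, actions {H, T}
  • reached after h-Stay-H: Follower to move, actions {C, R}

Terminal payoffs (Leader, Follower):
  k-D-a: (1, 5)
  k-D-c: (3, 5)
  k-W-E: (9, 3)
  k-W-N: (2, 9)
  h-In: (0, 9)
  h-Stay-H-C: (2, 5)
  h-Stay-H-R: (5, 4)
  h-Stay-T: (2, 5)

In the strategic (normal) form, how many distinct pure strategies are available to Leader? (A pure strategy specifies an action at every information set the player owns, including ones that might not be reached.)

Leader owns the root with actions {k, h} — two choices.
Leader owns the node after k-D with actions {a, c} — two choices.
Leader owns the node after k-W with actions {E, N} — two choices.
Leader owns the node after h-Stay with actions {H, T} — two choices.
A pure strategy fixes one action at each information set independently, so the count is the product 2 × 2 × 2 × 2 = 16.

16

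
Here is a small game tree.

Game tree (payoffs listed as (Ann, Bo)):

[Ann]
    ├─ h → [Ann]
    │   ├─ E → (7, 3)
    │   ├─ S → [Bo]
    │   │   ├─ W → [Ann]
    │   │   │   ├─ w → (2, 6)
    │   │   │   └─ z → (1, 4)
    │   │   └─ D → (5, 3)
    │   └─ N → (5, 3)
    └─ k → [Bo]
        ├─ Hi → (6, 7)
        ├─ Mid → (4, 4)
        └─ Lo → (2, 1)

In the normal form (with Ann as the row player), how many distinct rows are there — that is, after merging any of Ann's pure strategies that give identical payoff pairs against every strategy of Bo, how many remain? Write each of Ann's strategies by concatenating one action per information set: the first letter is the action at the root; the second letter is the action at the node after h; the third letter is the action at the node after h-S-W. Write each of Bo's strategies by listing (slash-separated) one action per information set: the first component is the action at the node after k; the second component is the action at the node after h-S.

5

Ann has 12 pure strategies: hEw, hEz, hSw, hSz, hNw, hNz, kEw, kEz, kSw, kSz, kNw, kNz. Columns: Hi/W, Hi/D, Mid/W, Mid/D, Lo/W, Lo/D.
{hEw, hEz} → row (7,3) (7,3) (7,3) (7,3) (7,3) (7,3)
{hSw} → row (2,6) (5,3) (2,6) (5,3) (2,6) (5,3)
{hSz} → row (1,4) (5,3) (1,4) (5,3) (1,4) (5,3)
{hNw, hNz} → row (5,3) (5,3) (5,3) (5,3) (5,3) (5,3)
{kEw, kEz, kSw, kSz, kNw, kNz} → row (6,7) (6,7) (4,4) (4,4) (2,1) (2,1)
That's 5 distinct rows out of 12 strategies.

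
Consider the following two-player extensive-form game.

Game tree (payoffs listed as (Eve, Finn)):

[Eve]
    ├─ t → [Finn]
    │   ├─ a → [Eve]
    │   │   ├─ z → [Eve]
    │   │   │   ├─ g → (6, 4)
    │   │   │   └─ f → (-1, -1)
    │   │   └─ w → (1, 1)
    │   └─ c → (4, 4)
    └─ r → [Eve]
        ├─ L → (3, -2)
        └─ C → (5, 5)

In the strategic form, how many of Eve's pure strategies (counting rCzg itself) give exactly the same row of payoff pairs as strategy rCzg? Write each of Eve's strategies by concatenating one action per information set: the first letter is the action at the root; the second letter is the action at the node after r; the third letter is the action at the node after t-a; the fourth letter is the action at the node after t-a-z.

4

Row for rCzg (columns a, c): (5,5) (5,5).
Under rCzg, Eve's choice at the node after t-a and at the node after t-a-z can never be reached regardless of what Finn does, so varying those choices leaves every outcome unchanged.
Holding the reachable choices fixed and varying the unreachable ones freely already gives 2 × 2 = 4 equivalent strategies.
No other strategy reproduces this row, so those 4 are the full class: rCzg, rCzf, rCwg, rCwf.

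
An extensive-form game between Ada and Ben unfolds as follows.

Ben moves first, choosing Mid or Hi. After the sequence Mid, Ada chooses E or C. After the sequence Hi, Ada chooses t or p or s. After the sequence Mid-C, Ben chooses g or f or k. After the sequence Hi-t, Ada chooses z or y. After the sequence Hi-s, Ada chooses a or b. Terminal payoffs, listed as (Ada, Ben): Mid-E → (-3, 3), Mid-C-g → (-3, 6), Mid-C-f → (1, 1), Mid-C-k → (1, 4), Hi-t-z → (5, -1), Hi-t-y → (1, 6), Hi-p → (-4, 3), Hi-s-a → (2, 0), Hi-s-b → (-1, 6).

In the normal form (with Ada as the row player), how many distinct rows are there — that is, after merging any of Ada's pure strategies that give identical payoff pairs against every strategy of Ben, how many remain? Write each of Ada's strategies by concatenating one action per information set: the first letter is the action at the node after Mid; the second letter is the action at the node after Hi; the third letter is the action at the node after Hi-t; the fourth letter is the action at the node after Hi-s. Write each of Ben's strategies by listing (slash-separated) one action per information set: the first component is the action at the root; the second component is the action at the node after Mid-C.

Ada has 24 pure strategies: Etza, Etzb, Etya, Etyb, Epza, Epzb, Epya, Epyb, Esza, Eszb, Esya, Esyb, Ctza, Ctzb, Ctya, Ctyb, Cpza, Cpzb, Cpya, Cpyb, Csza, Cszb, Csya, Csyb. Columns: Mid/g, Mid/f, Mid/k, Hi/g, Hi/f, Hi/k.
{Etza, Etzb} → row (-3,3) (-3,3) (-3,3) (5,-1) (5,-1) (5,-1)
{Etya, Etyb} → row (-3,3) (-3,3) (-3,3) (1,6) (1,6) (1,6)
{Epza, Epzb, Epya, Epyb} → row (-3,3) (-3,3) (-3,3) (-4,3) (-4,3) (-4,3)
{Esza, Esya} → row (-3,3) (-3,3) (-3,3) (2,0) (2,0) (2,0)
{Eszb, Esyb} → row (-3,3) (-3,3) (-3,3) (-1,6) (-1,6) (-1,6)
{Ctza, Ctzb} → row (-3,6) (1,1) (1,4) (5,-1) (5,-1) (5,-1)
{Ctya, Ctyb} → row (-3,6) (1,1) (1,4) (1,6) (1,6) (1,6)
{Cpza, Cpzb, Cpya, Cpyb} → row (-3,6) (1,1) (1,4) (-4,3) (-4,3) (-4,3)
{Csza, Csya} → row (-3,6) (1,1) (1,4) (2,0) (2,0) (2,0)
{Cszb, Csyb} → row (-3,6) (1,1) (1,4) (-1,6) (-1,6) (-1,6)
That's 10 distinct rows out of 24 strategies.

10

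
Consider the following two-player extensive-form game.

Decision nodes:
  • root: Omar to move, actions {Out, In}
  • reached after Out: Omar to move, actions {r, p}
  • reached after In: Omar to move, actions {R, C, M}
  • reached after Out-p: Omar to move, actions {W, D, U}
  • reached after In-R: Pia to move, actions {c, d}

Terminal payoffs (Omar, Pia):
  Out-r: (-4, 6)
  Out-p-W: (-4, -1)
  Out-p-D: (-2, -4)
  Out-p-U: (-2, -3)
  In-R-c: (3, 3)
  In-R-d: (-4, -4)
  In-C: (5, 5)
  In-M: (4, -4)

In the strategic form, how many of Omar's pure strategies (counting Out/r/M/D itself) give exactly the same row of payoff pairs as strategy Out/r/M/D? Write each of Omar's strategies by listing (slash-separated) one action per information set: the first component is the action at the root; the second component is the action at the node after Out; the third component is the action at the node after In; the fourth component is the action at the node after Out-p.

Row for Out/r/M/D (columns c, d): (-4,6) (-4,6).
Under Out/r/M/D, Omar's choice at the node after In and at the node after Out-p can never be reached regardless of what Pia does, so varying those choices leaves every outcome unchanged.
Holding the reachable choices fixed and varying the unreachable ones freely already gives 3 × 3 = 9 equivalent strategies.
No other strategy reproduces this row, so those 9 are the full class: Out/r/R/W, Out/r/R/D, Out/r/R/U, Out/r/C/W, Out/r/C/D, Out/r/C/U, Out/r/M/W, Out/r/M/D, Out/r/M/U.

9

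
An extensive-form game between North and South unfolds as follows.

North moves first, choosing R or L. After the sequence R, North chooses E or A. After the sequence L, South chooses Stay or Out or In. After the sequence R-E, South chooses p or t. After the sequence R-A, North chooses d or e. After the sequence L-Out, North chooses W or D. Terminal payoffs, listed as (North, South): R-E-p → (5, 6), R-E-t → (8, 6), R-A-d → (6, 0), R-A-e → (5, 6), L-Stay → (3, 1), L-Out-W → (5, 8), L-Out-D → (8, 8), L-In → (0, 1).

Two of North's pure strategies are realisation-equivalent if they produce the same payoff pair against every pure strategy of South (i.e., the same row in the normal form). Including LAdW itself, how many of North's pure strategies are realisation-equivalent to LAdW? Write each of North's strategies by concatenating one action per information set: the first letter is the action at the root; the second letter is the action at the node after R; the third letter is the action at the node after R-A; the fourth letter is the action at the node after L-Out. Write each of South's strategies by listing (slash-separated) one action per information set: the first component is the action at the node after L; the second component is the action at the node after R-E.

Row for LAdW (columns Stay/p, Stay/t, Out/p, Out/t, In/p, In/t): (3,1) (3,1) (5,8) (5,8) (0,1) (0,1).
Under LAdW, North's choice at the node after R and at the node after R-A can never be reached regardless of what South does, so varying those choices leaves every outcome unchanged.
Holding the reachable choices fixed and varying the unreachable ones freely already gives 2 × 2 = 4 equivalent strategies.
No other strategy reproduces this row, so those 4 are the full class: LEdW, LEeW, LAdW, LAeW.

4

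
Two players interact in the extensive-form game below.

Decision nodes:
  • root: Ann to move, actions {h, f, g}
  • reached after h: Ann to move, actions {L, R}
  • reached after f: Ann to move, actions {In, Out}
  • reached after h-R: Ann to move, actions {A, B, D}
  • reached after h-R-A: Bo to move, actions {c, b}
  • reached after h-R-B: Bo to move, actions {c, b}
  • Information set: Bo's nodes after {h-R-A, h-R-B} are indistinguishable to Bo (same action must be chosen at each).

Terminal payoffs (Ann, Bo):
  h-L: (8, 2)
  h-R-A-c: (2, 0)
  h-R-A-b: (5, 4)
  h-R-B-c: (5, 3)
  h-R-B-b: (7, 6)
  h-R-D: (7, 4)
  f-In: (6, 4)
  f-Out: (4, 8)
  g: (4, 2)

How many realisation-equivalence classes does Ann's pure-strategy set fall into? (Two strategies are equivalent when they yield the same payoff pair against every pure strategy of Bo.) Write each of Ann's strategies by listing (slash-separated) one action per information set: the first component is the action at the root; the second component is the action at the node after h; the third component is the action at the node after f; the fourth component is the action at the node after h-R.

Ann has 36 pure strategies: h/L/In/A, h/L/In/B, h/L/In/D, h/L/Out/A, h/L/Out/B, h/L/Out/D, h/R/In/A, h/R/In/B, h/R/In/D, h/R/Out/A, h/R/Out/B, h/R/Out/D, f/L/In/A, f/L/In/B, f/L/In/D, f/L/Out/A, f/L/Out/B, f/L/Out/D, f/R/In/A, f/R/In/B, f/R/In/D, f/R/Out/A, f/R/Out/B, f/R/Out/D, g/L/In/A, g/L/In/B, g/L/In/D, g/L/Out/A, g/L/Out/B, g/L/Out/D, g/R/In/A, g/R/In/B, g/R/In/D, g/R/Out/A, g/R/Out/B, g/R/Out/D. Columns: c, b.
{h/L/In/A, h/L/In/B, h/L/In/D, h/L/Out/A, h/L/Out/B, h/L/Out/D} → row (8,2) (8,2)
{h/R/In/A, h/R/Out/A} → row (2,0) (5,4)
{h/R/In/B, h/R/Out/B} → row (5,3) (7,6)
{h/R/In/D, h/R/Out/D} → row (7,4) (7,4)
{f/L/In/A, f/L/In/B, f/L/In/D, f/R/In/A, f/R/In/B, f/R/In/D} → row (6,4) (6,4)
{f/L/Out/A, f/L/Out/B, f/L/Out/D, f/R/Out/A, f/R/Out/B, f/R/Out/D} → row (4,8) (4,8)
{g/L/In/A, g/L/In/B, g/L/In/D, g/L/Out/A, g/L/Out/B, g/L/Out/D, g/R/In/A, g/R/In/B, g/R/In/D, g/R/Out/A, g/R/Out/B, g/R/Out/D} → row (4,2) (4,2)
That's 7 distinct rows out of 36 strategies.

7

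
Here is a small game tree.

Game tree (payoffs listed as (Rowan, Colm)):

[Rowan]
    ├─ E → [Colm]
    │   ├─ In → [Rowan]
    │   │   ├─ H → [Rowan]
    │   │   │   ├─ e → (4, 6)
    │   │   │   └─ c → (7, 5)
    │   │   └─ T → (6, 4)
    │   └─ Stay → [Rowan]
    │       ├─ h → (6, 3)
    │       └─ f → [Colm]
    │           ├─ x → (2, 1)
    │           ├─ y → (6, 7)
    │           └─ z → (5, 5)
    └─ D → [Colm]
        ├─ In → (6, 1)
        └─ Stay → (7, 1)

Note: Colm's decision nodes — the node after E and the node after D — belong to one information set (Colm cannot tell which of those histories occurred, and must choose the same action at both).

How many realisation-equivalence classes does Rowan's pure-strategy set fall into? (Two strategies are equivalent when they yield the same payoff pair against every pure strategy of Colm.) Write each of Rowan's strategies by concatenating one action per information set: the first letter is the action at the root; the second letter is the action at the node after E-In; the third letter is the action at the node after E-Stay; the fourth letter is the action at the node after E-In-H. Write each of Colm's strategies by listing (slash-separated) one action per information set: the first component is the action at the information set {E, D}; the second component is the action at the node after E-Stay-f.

Rowan has 16 pure strategies: EHhe, EHhc, EHfe, EHfc, EThe, EThc, ETfe, ETfc, DHhe, DHhc, DHfe, DHfc, DThe, DThc, DTfe, DTfc. Columns: In/x, In/y, In/z, Stay/x, Stay/y, Stay/z.
{EHhe} → row (4,6) (4,6) (4,6) (6,3) (6,3) (6,3)
{EHhc} → row (7,5) (7,5) (7,5) (6,3) (6,3) (6,3)
{EHfe} → row (4,6) (4,6) (4,6) (2,1) (6,7) (5,5)
{EHfc} → row (7,5) (7,5) (7,5) (2,1) (6,7) (5,5)
{EThe, EThc} → row (6,4) (6,4) (6,4) (6,3) (6,3) (6,3)
{ETfe, ETfc} → row (6,4) (6,4) (6,4) (2,1) (6,7) (5,5)
{DHhe, DHhc, DHfe, DHfc, DThe, DThc, DTfe, DTfc} → row (6,1) (6,1) (6,1) (7,1) (7,1) (7,1)
That's 7 distinct rows out of 16 strategies.

7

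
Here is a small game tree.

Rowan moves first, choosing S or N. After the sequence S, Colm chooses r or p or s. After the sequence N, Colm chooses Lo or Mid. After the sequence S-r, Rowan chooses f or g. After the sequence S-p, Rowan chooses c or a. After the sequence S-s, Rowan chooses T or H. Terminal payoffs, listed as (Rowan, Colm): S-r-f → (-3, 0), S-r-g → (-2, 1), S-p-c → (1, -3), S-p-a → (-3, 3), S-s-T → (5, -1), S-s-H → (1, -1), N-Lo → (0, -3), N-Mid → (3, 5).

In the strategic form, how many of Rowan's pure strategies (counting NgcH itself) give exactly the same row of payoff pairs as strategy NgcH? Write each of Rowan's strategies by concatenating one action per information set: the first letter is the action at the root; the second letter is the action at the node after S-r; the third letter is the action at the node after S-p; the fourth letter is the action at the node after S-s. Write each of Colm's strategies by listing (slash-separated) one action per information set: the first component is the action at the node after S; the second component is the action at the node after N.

Row for NgcH (columns r/Lo, r/Mid, p/Lo, p/Mid, s/Lo, s/Mid): (0,-3) (3,5) (0,-3) (3,5) (0,-3) (3,5).
Under NgcH, Rowan's choice at the node after S-r and at the node after S-p and at the node after S-s can never be reached regardless of what Colm does, so varying those choices leaves every outcome unchanged.
Holding the reachable choices fixed and varying the unreachable ones freely already gives 2 × 2 × 2 = 8 equivalent strategies.
No other strategy reproduces this row, so those 8 are the full class: NfcT, NfcH, NfaT, NfaH, NgcT, NgcH, NgaT, NgaH.

8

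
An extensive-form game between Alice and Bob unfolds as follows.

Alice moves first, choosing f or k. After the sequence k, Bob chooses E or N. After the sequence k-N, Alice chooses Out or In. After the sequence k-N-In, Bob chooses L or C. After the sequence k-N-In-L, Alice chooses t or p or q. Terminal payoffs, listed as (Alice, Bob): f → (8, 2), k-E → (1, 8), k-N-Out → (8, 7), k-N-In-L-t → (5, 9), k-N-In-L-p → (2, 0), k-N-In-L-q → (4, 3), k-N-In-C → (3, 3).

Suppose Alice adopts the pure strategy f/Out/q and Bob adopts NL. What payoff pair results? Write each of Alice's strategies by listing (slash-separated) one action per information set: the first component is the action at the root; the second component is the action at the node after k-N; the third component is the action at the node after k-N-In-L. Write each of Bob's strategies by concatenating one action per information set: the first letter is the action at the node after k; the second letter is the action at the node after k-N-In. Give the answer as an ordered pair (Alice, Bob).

Trace the play path from the root:
  Alice plays f
→ terminal payoff (8, 2).
(Alice's choice at the node after k-N is never reached on this path, so it doesn't affect the outcome.)

(8, 2)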